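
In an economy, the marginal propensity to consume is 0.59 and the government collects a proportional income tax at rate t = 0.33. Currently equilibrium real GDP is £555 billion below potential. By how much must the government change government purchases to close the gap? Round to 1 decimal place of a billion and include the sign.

+£335.6 billion

Spending multiplier = 1/(1 − c(1−t)) = 1/(1 − 0.59×0.67) = 1/0.6047 ≈ 1.654.
Need ΔY = +£555 billion, so ΔG = ΔY/k = (+£555 billion) × 0.6047 ≈ +£335.6 billion.
The government should increase government purchases by £335.6 billion.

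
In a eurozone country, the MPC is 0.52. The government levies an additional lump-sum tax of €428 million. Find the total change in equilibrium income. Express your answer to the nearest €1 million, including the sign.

−€464 million

A lump-sum tax change of +€428 million shifts disposable income by −€428 million; first-round consumption changes by −c × ΔT = −0.52 × (+€428 million) = −€222.56 million.
Expenditure multiplier = 1/(1 − MPC) = 1/(1 − 0.52) = 1/0.48 ≈ 2.083.
The tax multiplier is −c × k ≈ −1.083, so ΔY = k × (−c·ΔT) = (−€222.56 million) / 0.48 ≈ −€464 million.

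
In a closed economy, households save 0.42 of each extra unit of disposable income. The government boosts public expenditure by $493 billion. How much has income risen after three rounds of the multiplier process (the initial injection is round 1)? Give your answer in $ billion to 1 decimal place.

MPC = 1 − MPS = 1 − 0.42 = 0.58.
Round 1 adds ΔG = $493 billion; each later round is MPC = 0.58 times the previous.
After 3 rounds: 493 + 285.94 + 165.8452 = ΔG·(1 − c^3)/(1 − c) = 493 × (1 − 0.195112)/0.42 ≈ $944.8 billion.

$944.8 billion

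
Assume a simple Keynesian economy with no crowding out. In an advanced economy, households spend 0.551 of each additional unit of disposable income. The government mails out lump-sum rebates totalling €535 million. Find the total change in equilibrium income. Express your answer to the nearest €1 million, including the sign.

+€657 million

A lump-sum tax change of −€535 million shifts disposable income by +€535 million; first-round consumption changes by −c × ΔT = −0.551 × (−€535 million) = +€294.785 million.
Expenditure multiplier = 1/(1 − MPC) = 1/(1 − 0.551) = 1/0.449 ≈ 2.227.
The tax multiplier is −c × k ≈ −1.227, so ΔY = k × (−c·ΔT) = (+€294.785 million) / 0.449 ≈ +€657 million.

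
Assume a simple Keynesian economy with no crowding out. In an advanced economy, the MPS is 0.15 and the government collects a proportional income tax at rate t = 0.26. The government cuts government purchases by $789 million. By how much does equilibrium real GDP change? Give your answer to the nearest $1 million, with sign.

MPC = 1 − MPS = 1 − 0.15 = 0.85.
Expenditure multiplier = 1/(1 − c(1−t)) = 1/(1 − 0.85×0.74) = 1/0.371 ≈ 2.695.
ΔY = k × ΔG = (−$789 million) / 0.371 ≈ −$2,127 million.

−$2,127 million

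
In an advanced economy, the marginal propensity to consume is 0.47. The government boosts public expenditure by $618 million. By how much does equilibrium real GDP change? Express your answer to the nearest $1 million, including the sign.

+$1,166 million

Government-spending multiplier = 1/(1 − MPC) = 1/(1 − 0.47) = 1/0.53 ≈ 1.887.
ΔY = k × ΔG = (+$618 million) / 0.53 ≈ +$1,166 million.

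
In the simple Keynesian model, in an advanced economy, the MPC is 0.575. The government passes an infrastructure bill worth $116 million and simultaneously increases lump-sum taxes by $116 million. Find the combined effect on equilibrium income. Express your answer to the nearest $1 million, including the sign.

Expenditure multiplier = 1/(1 − MPC) = 1/(1 − 0.575) = 1/0.425 ≈ 2.353.
ΔG contributes k·ΔG = (+$116 million) / 0.425 ≈ +$272.9 million.
ΔT of +$116 million changes first-round spending by −c·ΔT = −$66.7 million, contributing k·(−c·ΔT) = (−$66.7 million) / 0.425 ≈ −$156.9 million.
With ΔG = ΔT and no other leakages, the balanced-budget multiplier is 1, so ΔY = ΔG = +$116 million.

+$116 million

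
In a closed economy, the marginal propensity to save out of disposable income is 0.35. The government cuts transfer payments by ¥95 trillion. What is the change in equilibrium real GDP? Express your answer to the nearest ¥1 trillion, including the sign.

−¥176 trillion

MPC = 1 − MPS = 1 − 0.35 = 0.65.
The transfer change shifts disposable income by −¥95 trillion, so first-round consumption changes by c·ΔTR = 0.65 × (−¥95 trillion) = −¥61.75 trillion.
Expenditure multiplier = 1/(1 − MPC) = 1/(1 − 0.65) = 1/0.35 ≈ 2.857.
The transfer multiplier is c × k ≈ 1.857, so ΔY = k × (c·ΔTR) = (−¥61.75 trillion) / 0.35 ≈ −¥176 trillion.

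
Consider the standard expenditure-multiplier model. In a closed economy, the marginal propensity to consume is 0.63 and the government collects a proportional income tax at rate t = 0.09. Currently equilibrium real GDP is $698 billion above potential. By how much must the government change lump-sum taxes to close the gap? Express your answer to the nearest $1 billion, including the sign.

+$473 billion

Spending multiplier = 1/(1 − c(1−t)) = 1/(1 − 0.63×0.91) = 1/0.4267 ≈ 2.344.
Tax multiplier = −c·k = −0.63/0.4267 ≈ −1.476. Need ΔY = −$698 billion, so ΔT = ΔY/(−c·k) = −(−$698 billion) × 0.4267 / 0.63 ≈ +$473 billion.
The government should raise lump-sum taxes by $473 billion.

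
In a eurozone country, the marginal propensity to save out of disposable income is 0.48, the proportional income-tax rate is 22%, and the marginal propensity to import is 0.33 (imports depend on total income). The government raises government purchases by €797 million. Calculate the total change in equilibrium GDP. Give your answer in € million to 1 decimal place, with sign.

MPC = 1 − MPS = 1 − 0.48 = 0.52.
Government-spending multiplier = 1/(1 − c(1−t) + m) = 1/(1 − 0.52×0.78 + 0.33) = 1/0.9244 ≈ 1.082.
ΔY = k × ΔG = (+€797 million) / 0.9244 ≈ +€862.2 million.

+€862.2 million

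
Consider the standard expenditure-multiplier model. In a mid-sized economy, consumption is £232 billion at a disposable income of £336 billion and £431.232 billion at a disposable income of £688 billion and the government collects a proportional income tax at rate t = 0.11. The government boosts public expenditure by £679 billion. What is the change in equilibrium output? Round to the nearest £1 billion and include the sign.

+£1,368 billion

MPC = ΔC/ΔYd = (431.232 − 232)/(688 − 336) = 199.232/352 = 0.566.
Government-spending multiplier = 1/(1 − c(1−t)) = 1/(1 − 0.566×0.89) = 1/0.49626 ≈ 2.015.
ΔY = k × ΔG = (+£679 billion) / 0.49626 ≈ +£1,368 billion.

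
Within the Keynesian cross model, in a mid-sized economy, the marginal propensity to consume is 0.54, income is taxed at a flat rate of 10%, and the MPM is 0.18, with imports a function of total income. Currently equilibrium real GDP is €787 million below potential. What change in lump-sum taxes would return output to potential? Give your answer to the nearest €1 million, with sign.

Spending multiplier = 1/(1 − c(1−t) + m) = 1/(1 − 0.54×0.9 + 0.18) = 1/0.694 ≈ 1.441.
Tax multiplier = −c·k = −0.54/0.694 ≈ −0.778. Need ΔY = +€787 million, so ΔT = ΔY/(−c·k) = −(+€787 million) × 0.694 / 0.54 ≈ −€1,011 million.
The government should cut lump-sum taxes by €1,011 million.

−€1,011 million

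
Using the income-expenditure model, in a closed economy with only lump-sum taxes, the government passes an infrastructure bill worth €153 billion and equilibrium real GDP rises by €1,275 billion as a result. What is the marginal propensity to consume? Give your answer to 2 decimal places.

0.88

Implied spending multiplier k = ΔY/ΔG = 1,275/153 ≈ 8.3333.
Since k = 1/(1 − MPC), MPC = 1 − 1/k = 1 − ΔG/ΔY = 1 − 153/1,275 = 0.88.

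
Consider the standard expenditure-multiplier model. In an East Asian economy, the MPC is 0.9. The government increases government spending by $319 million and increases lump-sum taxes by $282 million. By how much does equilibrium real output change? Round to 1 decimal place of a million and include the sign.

Expenditure multiplier = 1/(1 − MPC) = 1/(1 − 0.9) = 1/0.1 = 10.
ΔG contributes k·ΔG = (+$319 million) / 0.1 = +$3,190 million.
ΔT of +$282 million changes first-round spending by −c·ΔT = −$253.8 million, contributing k·(−c·ΔT) = (−$253.8 million) / 0.1 = −$2,538 million.
Net ΔY = k(ΔG − c·ΔT) = (+$65.2 million) / 0.1 = +$652 million.

+$652.0 million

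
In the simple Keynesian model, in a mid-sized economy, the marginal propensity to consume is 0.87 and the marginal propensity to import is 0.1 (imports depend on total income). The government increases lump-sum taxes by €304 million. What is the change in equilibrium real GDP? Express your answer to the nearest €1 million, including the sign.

−€1,150 million

A lump-sum tax change of +€304 million shifts disposable income by −€304 million; first-round consumption changes by −c × ΔT = −0.87 × (+€304 million) = −€264.48 million.
Expenditure multiplier = 1/(1 − c + m) = 1/(1 − 0.87 + 0.1) = 1/0.23 ≈ 4.348.
The tax multiplier is −c × k ≈ −3.783, so ΔY = k × (−c·ΔT) = (−€264.48 million) / 0.23 ≈ −€1,150 million.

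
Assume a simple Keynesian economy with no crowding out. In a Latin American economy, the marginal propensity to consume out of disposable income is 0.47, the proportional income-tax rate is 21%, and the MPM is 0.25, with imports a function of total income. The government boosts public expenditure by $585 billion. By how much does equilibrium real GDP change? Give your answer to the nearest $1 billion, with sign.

Spending multiplier = 1/(1 − c(1−t) + m) = 1/(1 − 0.47×0.79 + 0.25) = 1/0.8787 ≈ 1.138.
ΔY = k × ΔG = (+$585 billion) / 0.8787 ≈ +$666 billion.

+$666 billion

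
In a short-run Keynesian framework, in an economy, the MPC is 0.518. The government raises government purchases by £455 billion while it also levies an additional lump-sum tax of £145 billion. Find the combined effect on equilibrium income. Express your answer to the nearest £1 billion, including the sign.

Expenditure multiplier = 1/(1 − MPC) = 1/(1 − 0.518) = 1/0.482 ≈ 2.075.
ΔG contributes k·ΔG = (+£455 billion) / 0.482 ≈ +£944 billion.
ΔT of +£145 billion changes first-round spending by −c·ΔT = −£75.11 billion, contributing k·(−c·ΔT) = (−£75.11 billion) / 0.482 ≈ −£155.8 billion.
Net ΔY = k(ΔG − c·ΔT) = (+£379.89 billion) / 0.482 ≈ +£788 billion.

+£788 billion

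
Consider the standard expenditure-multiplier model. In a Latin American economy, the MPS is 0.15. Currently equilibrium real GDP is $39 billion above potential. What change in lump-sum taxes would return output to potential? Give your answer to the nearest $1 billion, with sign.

+$7 billion

MPC = 1 − MPS = 1 − 0.15 = 0.85.
Spending multiplier = 1/(1 − MPC) = 1/(1 − 0.85) = 1/0.15 ≈ 6.667.
Tax multiplier = −c·k = −0.85/0.15 ≈ −5.667. Need ΔY = −$39 billion, so ΔT = ΔY/(−c·k) = −(−$39 billion) × 0.15 / 0.85 ≈ +$7 billion.
The government should raise lump-sum taxes by $7 billion.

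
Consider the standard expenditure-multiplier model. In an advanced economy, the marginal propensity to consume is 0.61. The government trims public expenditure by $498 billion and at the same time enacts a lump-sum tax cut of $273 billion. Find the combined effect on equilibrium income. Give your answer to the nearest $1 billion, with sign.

−$850 billion

Expenditure multiplier = 1/(1 − MPC) = 1/(1 − 0.61) = 1/0.39 ≈ 2.564.
ΔG contributes k·ΔG = (−$498 billion) / 0.39 ≈ −$1,276.9 billion.
ΔT of −$273 billion changes first-round spending by −c·ΔT = +$166.53 billion, contributing k·(−c·ΔT) = (+$166.53 billion) / 0.39 = +$427 billion.
Net ΔY = k(ΔG − c·ΔT) = (−$331.47 billion) / 0.39 ≈ −$850 billion.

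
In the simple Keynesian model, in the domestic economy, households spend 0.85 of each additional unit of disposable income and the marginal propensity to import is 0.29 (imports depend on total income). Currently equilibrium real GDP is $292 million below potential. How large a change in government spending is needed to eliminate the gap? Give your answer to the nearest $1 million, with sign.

+$128 million

Spending multiplier = 1/(1 − c + m) = 1/(1 − 0.85 + 0.29) = 1/0.44 ≈ 2.273.
Need ΔY = +$292 million, so ΔG = ΔY/k = (+$292 million) × 0.44 ≈ +$128 million.
The government should increase government spending by $128 million.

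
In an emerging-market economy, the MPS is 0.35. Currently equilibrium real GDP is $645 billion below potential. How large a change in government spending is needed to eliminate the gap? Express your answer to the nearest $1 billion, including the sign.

+$226 billion

MPC = 1 − MPS = 1 − 0.35 = 0.65.
Spending multiplier = 1/(1 − MPC) = 1/(1 − 0.65) = 1/0.35 ≈ 2.857.
Need ΔY = +$645 billion, so ΔG = ΔY/k = (+$645 billion) × 0.35 ≈ +$226 billion.
The government should increase government spending by $226 billion.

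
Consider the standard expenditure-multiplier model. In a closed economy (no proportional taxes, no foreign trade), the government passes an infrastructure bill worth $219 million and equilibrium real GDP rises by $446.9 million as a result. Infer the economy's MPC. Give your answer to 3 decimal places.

0.510

Implied spending multiplier k = ΔY/ΔG = 446.9/219 ≈ 2.0406.
Since k = 1/(1 − MPC), MPC = 1 − 1/k = 1 − ΔG/ΔY = 1 − 219/446.9 ≈ 0.510.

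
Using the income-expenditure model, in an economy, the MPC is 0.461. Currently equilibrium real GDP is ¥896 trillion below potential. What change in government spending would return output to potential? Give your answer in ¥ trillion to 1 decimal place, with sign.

Spending multiplier = 1/(1 − MPC) = 1/(1 − 0.461) = 1/0.539 ≈ 1.855.
Need ΔY = +¥896 trillion, so ΔG = ΔY/k = (+¥896 trillion) × 0.539 ≈ +¥482.9 trillion.
The government should increase government spending by ¥482.9 trillion.

+¥482.9 trillion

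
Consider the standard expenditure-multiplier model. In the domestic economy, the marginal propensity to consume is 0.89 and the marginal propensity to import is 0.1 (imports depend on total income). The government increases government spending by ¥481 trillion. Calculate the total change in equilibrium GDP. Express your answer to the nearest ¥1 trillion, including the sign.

Government-spending multiplier = 1/(1 − c + m) = 1/(1 − 0.89 + 0.1) = 1/0.21 ≈ 4.762.
ΔY = k × ΔG = (+¥481 trillion) / 0.21 ≈ +¥2,290 trillion.

+¥2,290 trillion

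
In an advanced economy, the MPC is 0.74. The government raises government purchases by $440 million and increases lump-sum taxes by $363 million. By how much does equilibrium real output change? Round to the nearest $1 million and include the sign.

Expenditure multiplier = 1/(1 − MPC) = 1/(1 − 0.74) = 1/0.26 ≈ 3.846.
ΔG contributes k·ΔG = (+$440 million) / 0.26 ≈ +$1,692.3 million.
ΔT of +$363 million changes first-round spending by −c·ΔT = −$268.62 million, contributing k·(−c·ΔT) = (−$268.62 million) / 0.26 ≈ −$1,033.2 million.
Net ΔY = k(ΔG − c·ΔT) = (+$171.38 million) / 0.26 ≈ +$659 million.

+$659 million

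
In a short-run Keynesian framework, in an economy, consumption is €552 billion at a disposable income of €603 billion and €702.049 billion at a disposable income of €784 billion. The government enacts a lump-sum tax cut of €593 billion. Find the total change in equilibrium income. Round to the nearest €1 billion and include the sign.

+€2,875 billion

MPC = ΔC/ΔYd = (702.049 − 552)/(784 − 603) = 150.049/181 = 0.829.
A lump-sum tax change of −€593 billion shifts disposable income by +€593 billion; first-round consumption changes by −c × ΔT = −0.829 × (−€593 billion) = +€491.597 billion.
Expenditure multiplier = 1/(1 − MPC) = 1/(1 − 0.829) = 1/0.171 ≈ 5.848.
The tax multiplier is −c × k ≈ −4.848, so ΔY = k × (−c·ΔT) = (+€491.597 billion) / 0.171 ≈ +€2,875 billion.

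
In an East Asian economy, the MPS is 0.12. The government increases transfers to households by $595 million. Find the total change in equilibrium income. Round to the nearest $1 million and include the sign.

MPC = 1 − MPS = 1 − 0.12 = 0.88.
The transfer change shifts disposable income by +$595 million, so first-round consumption changes by c·ΔTR = 0.88 × (+$595 million) = +$523.6 million.
Expenditure multiplier = 1/(1 − MPC) = 1/(1 − 0.88) = 1/0.12 ≈ 8.333.
The transfer multiplier is c × k ≈ 7.333, so ΔY = k × (c·ΔTR) = (+$523.6 million) / 0.12 ≈ +$4,363 million.

+$4,363 million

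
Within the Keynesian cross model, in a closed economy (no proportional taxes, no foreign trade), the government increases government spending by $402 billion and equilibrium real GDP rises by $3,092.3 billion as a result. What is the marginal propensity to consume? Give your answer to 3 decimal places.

0.870

Implied spending multiplier k = ΔY/ΔG = 3,092.3/402 ≈ 7.6923.
Since k = 1/(1 − MPC), MPC = 1 − 1/k = 1 − ΔG/ΔY = 1 − 402/3,092.3 ≈ 0.870.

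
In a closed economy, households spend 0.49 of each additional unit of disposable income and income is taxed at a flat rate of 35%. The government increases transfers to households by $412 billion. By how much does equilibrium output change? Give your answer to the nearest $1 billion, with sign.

+$296 billion

The transfer change shifts disposable income by +$412 billion, so first-round consumption changes by c·ΔTR = 0.49 × (+$412 billion) = +$201.88 billion.
Expenditure multiplier = 1/(1 − c(1−t)) = 1/(1 − 0.49×0.65) = 1/0.6815 ≈ 1.467.
The transfer multiplier is c × k ≈ 0.719, so ΔY = k × (c·ΔTR) = (+$201.88 billion) / 0.6815 ≈ +$296 billion.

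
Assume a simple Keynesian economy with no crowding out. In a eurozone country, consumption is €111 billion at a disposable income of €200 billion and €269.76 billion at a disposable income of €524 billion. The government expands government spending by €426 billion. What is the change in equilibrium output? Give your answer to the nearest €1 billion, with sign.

MPC = ΔC/ΔYd = (269.76 − 111)/(524 − 200) = 158.76/324 = 0.49.
Expenditure multiplier = 1/(1 − MPC) = 1/(1 − 0.49) = 1/0.51 ≈ 1.961.
ΔY = k × ΔG = (+€426 billion) / 0.51 ≈ +€835 billion.

+€835 billion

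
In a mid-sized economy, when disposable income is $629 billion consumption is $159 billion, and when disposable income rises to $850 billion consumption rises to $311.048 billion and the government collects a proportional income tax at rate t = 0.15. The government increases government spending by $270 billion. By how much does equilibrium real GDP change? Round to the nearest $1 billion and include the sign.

+$650 billion

MPC = ΔC/ΔYd = (311.048 − 159)/(850 − 629) = 152.048/221 = 0.688.
Government-spending multiplier = 1/(1 − c(1−t)) = 1/(1 − 0.688×0.85) = 1/0.4152 ≈ 2.408.
ΔY = k × ΔG = (+$270 billion) / 0.4152 ≈ +$650 billion.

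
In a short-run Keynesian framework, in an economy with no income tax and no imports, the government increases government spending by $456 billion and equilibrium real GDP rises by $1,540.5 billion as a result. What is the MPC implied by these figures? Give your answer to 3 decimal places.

0.704

Implied spending multiplier k = ΔY/ΔG = 1,540.5/456 ≈ 3.3783.
Since k = 1/(1 − MPC), MPC = 1 − 1/k = 1 − ΔG/ΔY = 1 − 456/1,540.5 ≈ 0.704.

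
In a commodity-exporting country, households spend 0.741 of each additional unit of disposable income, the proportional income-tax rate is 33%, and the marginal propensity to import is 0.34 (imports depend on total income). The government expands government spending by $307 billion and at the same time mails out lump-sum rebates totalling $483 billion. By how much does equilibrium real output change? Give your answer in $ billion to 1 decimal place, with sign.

Expenditure multiplier = 1/(1 − c(1−t) + m) = 1/(1 − 0.741×0.67 + 0.34) = 1/0.84353 ≈ 1.185.
ΔG contributes k·ΔG = (+$307 billion) / 0.84353 ≈ +$363.9 billion.
ΔT of −$483 billion changes first-round spending by −c·ΔT = +$357.903 billion, contributing k·(−c·ΔT) = (+$357.903 billion) / 0.84353 ≈ +$424.3 billion.
Net ΔY = k(ΔG − c·ΔT) = (+$664.903 billion) / 0.84353 ≈ +$788.2 billion.

+$788.2 billion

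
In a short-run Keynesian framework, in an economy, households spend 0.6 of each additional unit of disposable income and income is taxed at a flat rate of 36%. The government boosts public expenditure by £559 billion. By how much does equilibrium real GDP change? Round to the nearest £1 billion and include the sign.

+£907 billion

Expenditure multiplier = 1/(1 − c(1−t)) = 1/(1 − 0.6×0.64) = 1/0.616 ≈ 1.623.
ΔY = k × ΔG = (+£559 billion) / 0.616 ≈ +£907 billion.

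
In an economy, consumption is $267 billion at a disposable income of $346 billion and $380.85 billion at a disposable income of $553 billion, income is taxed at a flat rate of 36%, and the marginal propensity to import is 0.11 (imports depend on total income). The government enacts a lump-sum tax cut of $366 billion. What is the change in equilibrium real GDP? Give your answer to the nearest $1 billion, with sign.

+$266 billion

MPC = ΔC/ΔYd = (380.85 − 267)/(553 − 346) = 113.85/207 = 0.55.
A lump-sum tax change of −$366 billion shifts disposable income by +$366 billion; first-round consumption changes by −c × ΔT = −0.55 × (−$366 billion) = +$201.3 billion.
Expenditure multiplier = 1/(1 − c(1−t) + m) = 1/(1 − 0.55×0.64 + 0.11) = 1/0.758 ≈ 1.319.
The tax multiplier is −c × k ≈ −0.726, so ΔY = k × (−c·ΔT) = (+$201.3 billion) / 0.758 ≈ +$266 billion.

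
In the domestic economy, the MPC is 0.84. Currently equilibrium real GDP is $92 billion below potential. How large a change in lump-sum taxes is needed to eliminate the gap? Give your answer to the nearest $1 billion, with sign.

−$18 billion

Spending multiplier = 1/(1 − MPC) = 1/(1 − 0.84) = 1/0.16 = 6.25.
Tax multiplier = −c·k = −0.84/0.16 = −5.25. Need ΔY = +$92 billion, so ΔT = ΔY/(−c·k) = −(+$92 billion) × 0.16 / 0.84 ≈ −$18 billion.
The government should cut lump-sum taxes by $18 billion.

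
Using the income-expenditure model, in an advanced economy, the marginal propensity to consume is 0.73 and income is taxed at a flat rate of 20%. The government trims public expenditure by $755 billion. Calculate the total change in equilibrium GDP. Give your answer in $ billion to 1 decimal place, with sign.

−$1,814.9 billion

Expenditure multiplier = 1/(1 − c(1−t)) = 1/(1 − 0.73×0.8) = 1/0.416 ≈ 2.404.
ΔY = k × ΔG = (−$755 billion) / 0.416 ≈ −$1,814.9 billion.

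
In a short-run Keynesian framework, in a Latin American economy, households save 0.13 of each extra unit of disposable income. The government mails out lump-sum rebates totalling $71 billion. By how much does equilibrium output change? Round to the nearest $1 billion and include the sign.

MPC = 1 − MPS = 1 − 0.13 = 0.87.
A lump-sum tax change of −$71 billion shifts disposable income by +$71 billion; first-round consumption changes by −c × ΔT = −0.87 × (−$71 billion) = +$61.77 billion.
Expenditure multiplier = 1/(1 − MPC) = 1/(1 − 0.87) = 1/0.13 ≈ 7.692.
The tax multiplier is −c × k ≈ −6.692, so ΔY = k × (−c·ΔT) = (+$61.77 billion) / 0.13 ≈ +$475 billion.

+$475 billion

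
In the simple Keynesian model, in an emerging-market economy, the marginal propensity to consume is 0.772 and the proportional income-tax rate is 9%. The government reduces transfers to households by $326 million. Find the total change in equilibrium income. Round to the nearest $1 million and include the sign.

The transfer change shifts disposable income by −$326 million, so first-round consumption changes by c·ΔTR = 0.772 × (−$326 million) = −$251.672 million.
Expenditure multiplier = 1/(1 − c(1−t)) = 1/(1 − 0.772×0.91) = 1/0.29748 ≈ 3.362.
The transfer multiplier is c × k ≈ 2.595, so ΔY = k × (c·ΔTR) = (−$251.672 million) / 0.29748 ≈ −$846 million.

−$846 million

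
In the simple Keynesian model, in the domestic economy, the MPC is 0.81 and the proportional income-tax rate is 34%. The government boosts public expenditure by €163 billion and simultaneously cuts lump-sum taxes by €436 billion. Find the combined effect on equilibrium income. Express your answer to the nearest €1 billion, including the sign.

Expenditure multiplier = 1/(1 − c(1−t)) = 1/(1 − 0.81×0.66) = 1/0.4654 ≈ 2.149.
ΔG contributes k·ΔG = (+€163 billion) / 0.4654 ≈ +€350.2 billion.
ΔT of −€436 billion changes first-round spending by −c·ΔT = +€353.16 billion, contributing k·(−c·ΔT) = (+€353.16 billion) / 0.4654 ≈ +€758.8 billion.
Net ΔY = k(ΔG − c·ΔT) = (+€516.16 billion) / 0.4654 ≈ +€1,109 billion.

+€1,109 billion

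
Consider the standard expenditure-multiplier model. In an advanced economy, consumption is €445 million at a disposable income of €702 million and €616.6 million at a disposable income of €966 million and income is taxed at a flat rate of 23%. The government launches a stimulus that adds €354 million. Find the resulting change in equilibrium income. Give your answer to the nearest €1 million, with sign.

MPC = ΔC/ΔYd = (616.6 − 445)/(966 − 702) = 171.6/264 = 0.65.
Government-spending multiplier = 1/(1 − c(1−t)) = 1/(1 − 0.65×0.77) = 1/0.4995 ≈ 2.002.
ΔY = k × ΔG = (+€354 million) / 0.4995 ≈ +€709 million.

+€709 million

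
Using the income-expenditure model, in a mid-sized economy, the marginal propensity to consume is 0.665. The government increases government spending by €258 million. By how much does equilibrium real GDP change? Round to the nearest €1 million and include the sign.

Government-spending multiplier = 1/(1 − MPC) = 1/(1 − 0.665) = 1/0.335 ≈ 2.985.
ΔY = k × ΔG = (+€258 million) / 0.335 ≈ +€770 million.

+€770 million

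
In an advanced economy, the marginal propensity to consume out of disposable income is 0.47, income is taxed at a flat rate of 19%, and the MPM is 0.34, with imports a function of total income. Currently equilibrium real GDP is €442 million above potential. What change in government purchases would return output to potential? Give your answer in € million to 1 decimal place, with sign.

Spending multiplier = 1/(1 − c(1−t) + m) = 1/(1 − 0.47×0.81 + 0.34) = 1/0.9593 ≈ 1.042.
Need ΔY = −€442 million, so ΔG = ΔY/k = (−€442 million) × 0.9593 ≈ −€424 million.
The government should cut government purchases by €424 million.

−€424.0 million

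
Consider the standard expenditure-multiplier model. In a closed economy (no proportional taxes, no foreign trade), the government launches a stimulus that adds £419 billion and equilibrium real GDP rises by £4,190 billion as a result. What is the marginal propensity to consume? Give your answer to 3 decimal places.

0.900

Implied spending multiplier k = ΔY/ΔG = 4,190/419 = 10.
Since k = 1/(1 − MPC), MPC = 1 − 1/k = 1 − ΔG/ΔY = 1 − 419/4,190 = 0.900.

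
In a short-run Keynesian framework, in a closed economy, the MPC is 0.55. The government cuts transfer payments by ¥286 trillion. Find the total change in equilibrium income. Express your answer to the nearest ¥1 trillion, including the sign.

The transfer change shifts disposable income by −¥286 trillion, so first-round consumption changes by c·ΔTR = 0.55 × (−¥286 trillion) = −¥157.3 trillion.
Expenditure multiplier = 1/(1 − MPC) = 1/(1 − 0.55) = 1/0.45 ≈ 2.222.
The transfer multiplier is c × k ≈ 1.222, so ΔY = k × (c·ΔTR) = (−¥157.3 trillion) / 0.45 ≈ −¥350 trillion.

−¥350 trillion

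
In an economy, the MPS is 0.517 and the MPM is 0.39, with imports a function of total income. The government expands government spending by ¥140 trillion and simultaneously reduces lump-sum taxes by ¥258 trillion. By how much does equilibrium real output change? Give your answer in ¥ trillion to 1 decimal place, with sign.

MPC = 1 − MPS = 1 − 0.517 = 0.483.
Expenditure multiplier = 1/(1 − c + m) = 1/(1 − 0.483 + 0.39) = 1/0.907 ≈ 1.103.
ΔG contributes k·ΔG = (+¥140 trillion) / 0.907 ≈ +¥154.4 trillion.
ΔT of −¥258 trillion changes first-round spending by −c·ΔT = +¥124.614 trillion, contributing k·(−c·ΔT) = (+¥124.614 trillion) / 0.907 ≈ +¥137.4 trillion.
Net ΔY = k(ΔG − c·ΔT) = (+¥264.614 trillion) / 0.907 ≈ +¥291.7 trillion.

+¥291.7 trillion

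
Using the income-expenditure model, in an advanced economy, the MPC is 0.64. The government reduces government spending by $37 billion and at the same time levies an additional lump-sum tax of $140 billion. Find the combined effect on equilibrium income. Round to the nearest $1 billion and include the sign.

−$352 billion

Expenditure multiplier = 1/(1 − MPC) = 1/(1 − 0.64) = 1/0.36 ≈ 2.778.
ΔG contributes k·ΔG = (−$37 billion) / 0.36 ≈ −$102.8 billion.
ΔT of +$140 billion changes first-round spending by −c·ΔT = −$89.6 billion, contributing k·(−c·ΔT) = (−$89.6 billion) / 0.36 ≈ −$248.9 billion.
Net ΔY = k(ΔG − c·ΔT) = (−$126.6 billion) / 0.36 ≈ −$352 billion.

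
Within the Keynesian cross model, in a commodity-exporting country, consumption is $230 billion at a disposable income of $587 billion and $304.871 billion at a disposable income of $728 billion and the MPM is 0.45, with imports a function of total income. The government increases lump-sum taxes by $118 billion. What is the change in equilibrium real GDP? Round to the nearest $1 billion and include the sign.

−$68 billion

MPC = ΔC/ΔYd = (304.871 − 230)/(728 − 587) = 74.871/141 = 0.531.
A lump-sum tax change of +$118 billion shifts disposable income by −$118 billion; first-round consumption changes by −c × ΔT = −0.531 × (+$118 billion) = −$62.658 billion.
Expenditure multiplier = 1/(1 − c + m) = 1/(1 − 0.531 + 0.45) = 1/0.919 ≈ 1.088.
The tax multiplier is −c × k ≈ −0.578, so ΔY = k × (−c·ΔT) = (−$62.658 billion) / 0.919 ≈ −$68 billion.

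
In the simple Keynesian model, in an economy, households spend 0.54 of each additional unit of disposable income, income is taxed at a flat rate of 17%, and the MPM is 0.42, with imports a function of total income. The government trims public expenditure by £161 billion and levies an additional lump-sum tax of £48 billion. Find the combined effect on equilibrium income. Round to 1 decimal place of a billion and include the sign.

−£192.3 billion

Expenditure multiplier = 1/(1 − c(1−t) + m) = 1/(1 − 0.54×0.83 + 0.42) = 1/0.9718 ≈ 1.029.
ΔG contributes k·ΔG = (−£161 billion) / 0.9718 ≈ −£165.7 billion.
ΔT of +£48 billion changes first-round spending by −c·ΔT = −£25.92 billion, contributing k·(−c·ΔT) = (−£25.92 billion) / 0.9718 ≈ −£26.7 billion.
Net ΔY = k(ΔG − c·ΔT) = (−£186.92 billion) / 0.9718 ≈ −£192.3 billion.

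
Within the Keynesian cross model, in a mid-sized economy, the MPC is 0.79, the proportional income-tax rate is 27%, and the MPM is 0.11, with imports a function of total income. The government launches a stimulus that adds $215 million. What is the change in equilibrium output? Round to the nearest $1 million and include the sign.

+$403 million

Spending multiplier = 1/(1 − c(1−t) + m) = 1/(1 − 0.79×0.73 + 0.11) = 1/0.5333 ≈ 1.875.
ΔY = k × ΔG = (+$215 million) / 0.5333 ≈ +$403 million.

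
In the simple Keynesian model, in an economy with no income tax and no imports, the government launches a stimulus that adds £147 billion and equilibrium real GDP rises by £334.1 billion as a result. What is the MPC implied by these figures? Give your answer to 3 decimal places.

0.560

Implied spending multiplier k = ΔY/ΔG = 334.1/147 ≈ 2.2728.
Since k = 1/(1 − MPC), MPC = 1 − 1/k = 1 − ΔG/ΔY = 1 − 147/334.1 ≈ 0.560.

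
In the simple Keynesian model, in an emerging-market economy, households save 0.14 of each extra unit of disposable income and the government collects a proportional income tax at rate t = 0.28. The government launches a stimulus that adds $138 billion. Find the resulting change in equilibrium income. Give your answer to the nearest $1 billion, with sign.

+$362 billion

MPC = 1 − MPS = 1 − 0.14 = 0.86.
Government-spending multiplier = 1/(1 − c(1−t)) = 1/(1 − 0.86×0.72) = 1/0.3808 ≈ 2.626.
ΔY = k × ΔG = (+$138 billion) / 0.3808 ≈ +$362 billion.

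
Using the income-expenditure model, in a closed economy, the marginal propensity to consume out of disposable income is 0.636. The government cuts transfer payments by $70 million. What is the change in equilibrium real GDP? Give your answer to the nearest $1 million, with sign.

−$122 million

The transfer change shifts disposable income by −$70 million, so first-round consumption changes by c·ΔTR = 0.636 × (−$70 million) = −$44.52 million.
Expenditure multiplier = 1/(1 − MPC) = 1/(1 − 0.636) = 1/0.364 ≈ 2.747.
The transfer multiplier is c × k ≈ 1.747, so ΔY = k × (c·ΔTR) = (−$44.52 million) / 0.364 ≈ −$122 million.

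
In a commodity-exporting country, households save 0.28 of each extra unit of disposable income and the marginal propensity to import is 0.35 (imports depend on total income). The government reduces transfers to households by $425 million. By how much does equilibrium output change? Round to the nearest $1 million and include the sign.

MPC = 1 − MPS = 1 − 0.28 = 0.72.
The transfer change shifts disposable income by −$425 million, so first-round consumption changes by c·ΔTR = 0.72 × (−$425 million) = −$306 million.
Expenditure multiplier = 1/(1 − c + m) = 1/(1 − 0.72 + 0.35) = 1/0.63 ≈ 1.587.
The transfer multiplier is c × k ≈ 1.143, so ΔY = k × (c·ΔTR) = (−$306 million) / 0.63 ≈ −$486 million.

−$486 million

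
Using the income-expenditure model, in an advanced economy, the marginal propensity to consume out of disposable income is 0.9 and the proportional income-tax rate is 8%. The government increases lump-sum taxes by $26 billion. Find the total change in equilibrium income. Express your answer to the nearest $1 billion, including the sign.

−$136 billion

A lump-sum tax change of +$26 billion shifts disposable income by −$26 billion; first-round consumption changes by −c × ΔT = −0.9 × (+$26 billion) = −$23.4 billion.
Expenditure multiplier = 1/(1 − c(1−t)) = 1/(1 − 0.9×0.92) = 1/0.172 ≈ 5.814.
The tax multiplier is −c × k ≈ −5.233, so ΔY = k × (−c·ΔT) = (−$23.4 billion) / 0.172 ≈ −$136 billion.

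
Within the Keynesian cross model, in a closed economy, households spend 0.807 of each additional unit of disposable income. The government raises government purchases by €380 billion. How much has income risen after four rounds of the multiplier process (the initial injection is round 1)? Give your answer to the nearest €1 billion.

€1,134 billion

Round 1 adds ΔG = €380 billion; each later round is MPC = 0.807 times the previous.
After 4 rounds: 380 + 306.66 + 247.47462 + 199.71201834 = ΔG·(1 − c^4)/(1 − c) = 380 × (1 − 0.424125260001)/0.193 ≈ €1,134 billion.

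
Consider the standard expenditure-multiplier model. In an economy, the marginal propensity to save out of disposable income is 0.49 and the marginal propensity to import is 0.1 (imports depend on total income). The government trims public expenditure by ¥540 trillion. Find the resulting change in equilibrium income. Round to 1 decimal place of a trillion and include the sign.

−¥915.3 trillion

MPC = 1 − MPS = 1 − 0.49 = 0.51.
Government-spending multiplier = 1/(1 − c + m) = 1/(1 − 0.51 + 0.1) = 1/0.59 ≈ 1.695.
ΔY = k × ΔG = (−¥540 trillion) / 0.59 ≈ −¥915.3 trillion.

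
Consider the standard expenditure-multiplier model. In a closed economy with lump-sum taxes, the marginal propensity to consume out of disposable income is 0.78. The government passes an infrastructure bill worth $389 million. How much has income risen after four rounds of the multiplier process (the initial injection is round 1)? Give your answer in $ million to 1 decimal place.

$1,113.7 million

Round 1 adds ΔG = $389 million; each later round is MPC = 0.78 times the previous.
After 4 rounds: 389 + 303.42 + 236.6676 + 184.600728 = ΔG·(1 − c^4)/(1 − c) = 389 × (1 − 0.37015056)/0.22 ≈ $1,113.7 million.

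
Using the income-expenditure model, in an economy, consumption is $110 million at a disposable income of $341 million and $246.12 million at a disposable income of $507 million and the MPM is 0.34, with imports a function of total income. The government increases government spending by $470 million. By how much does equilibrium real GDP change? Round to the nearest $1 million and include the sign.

+$904 million

MPC = ΔC/ΔYd = (246.12 − 110)/(507 − 341) = 136.12/166 = 0.82.
Expenditure multiplier = 1/(1 − c + m) = 1/(1 − 0.82 + 0.34) = 1/0.52 ≈ 1.923.
ΔY = k × ΔG = (+$470 million) / 0.52 ≈ +$904 million.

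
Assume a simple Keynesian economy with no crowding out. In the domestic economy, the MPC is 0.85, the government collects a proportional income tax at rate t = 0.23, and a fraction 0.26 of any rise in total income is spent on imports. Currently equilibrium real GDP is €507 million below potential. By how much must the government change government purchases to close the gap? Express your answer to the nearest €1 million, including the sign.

Spending multiplier = 1/(1 − c(1−t) + m) = 1/(1 − 0.85×0.77 + 0.26) = 1/0.6055 ≈ 1.652.
Need ΔY = +€507 million, so ΔG = ΔY/k = (+€507 million) × 0.6055 ≈ +€307 million.
The government should increase government purchases by €307 million.

+€307 million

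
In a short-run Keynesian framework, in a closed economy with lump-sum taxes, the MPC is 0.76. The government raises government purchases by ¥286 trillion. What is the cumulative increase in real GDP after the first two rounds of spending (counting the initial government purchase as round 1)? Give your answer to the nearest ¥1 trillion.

Round 1 adds ΔG = ¥286 trillion; each later round is MPC = 0.76 times the previous.
After 2 rounds: 286 + 217.36 = ΔG·(1 − c^2)/(1 − c) = 286 × (1 − 0.5776)/0.24 ≈ ¥503 trillion.

¥503 trillion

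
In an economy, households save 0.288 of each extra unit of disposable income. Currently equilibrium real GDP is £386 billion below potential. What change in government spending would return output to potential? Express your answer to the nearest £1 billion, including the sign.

MPC = 1 − MPS = 1 − 0.288 = 0.712.
Spending multiplier = 1/(1 − MPC) = 1/(1 − 0.712) = 1/0.288 ≈ 3.472.
Need ΔY = +£386 billion, so ΔG = ΔY/k = (+£386 billion) × 0.288 ≈ +£111 billion.
The government should increase government spending by £111 billion.

+£111 billion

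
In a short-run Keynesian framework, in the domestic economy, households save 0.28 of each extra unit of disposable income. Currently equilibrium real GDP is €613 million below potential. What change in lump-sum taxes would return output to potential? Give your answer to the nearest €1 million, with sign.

MPC = 1 − MPS = 1 − 0.28 = 0.72.
Spending multiplier = 1/(1 − MPC) = 1/(1 − 0.72) = 1/0.28 ≈ 3.571.
Tax multiplier = −c·k = −0.72/0.28 ≈ −2.571. Need ΔY = +€613 million, so ΔT = ΔY/(−c·k) = −(+€613 million) × 0.28 / 0.72 ≈ −€238 million.
The government should cut lump-sum taxes by €238 million.

−€238 million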